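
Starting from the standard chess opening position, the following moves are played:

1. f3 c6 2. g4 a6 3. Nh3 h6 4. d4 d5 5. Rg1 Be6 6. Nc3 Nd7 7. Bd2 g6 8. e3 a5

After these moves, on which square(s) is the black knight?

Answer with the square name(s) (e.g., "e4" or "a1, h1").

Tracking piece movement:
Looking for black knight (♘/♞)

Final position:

  a b c d e f g h
  ─────────────────
8│♜ · · ♛ ♚ ♝ ♞ ♜│8
7│· ♟ · ♞ ♟ ♟ · ·│7
6│· · ♟ · ♝ · ♟ ♟│6
5│♟ · · ♟ · · · ·│5
4│· · · ♙ · · ♙ ·│4
3│· · ♘ · ♙ ♙ · ♘│3
2│♙ ♙ ♙ ♗ · · · ♙│2
1│♖ · · ♕ ♔ ♗ ♖ ·│1
  ─────────────────
  a b c d e f g h


d7, g8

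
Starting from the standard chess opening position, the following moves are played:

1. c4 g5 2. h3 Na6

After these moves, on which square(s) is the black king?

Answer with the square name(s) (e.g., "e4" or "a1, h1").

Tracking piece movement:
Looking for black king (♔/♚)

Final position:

  a b c d e f g h
  ─────────────────
8│♜ · ♝ ♛ ♚ ♝ ♞ ♜│8
7│♟ ♟ ♟ ♟ ♟ ♟ · ♟│7
6│♞ · · · · · · ·│6
5│· · · · · · ♟ ·│5
4│· · ♙ · · · · ·│4
3│· · · · · · · ♙│3
2│♙ ♙ · ♙ ♙ ♙ ♙ ·│2
1│♖ ♘ ♗ ♕ ♔ ♗ ♘ ♖│1
  ─────────────────
  a b c d e f g h


e8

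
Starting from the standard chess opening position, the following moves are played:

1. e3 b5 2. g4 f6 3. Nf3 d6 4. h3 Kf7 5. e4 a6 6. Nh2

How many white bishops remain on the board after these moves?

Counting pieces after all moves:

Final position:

  a b c d e f g h
  ─────────────────
8│♜ ♞ ♝ ♛ · ♝ ♞ ♜│8
7│· · ♟ · ♟ ♚ ♟ ♟│7
6│♟ · · ♟ · ♟ · ·│6
5│· ♟ · · · · · ·│5
4│· · · · ♙ · ♙ ·│4
3│· · · · · · · ♙│3
2│♙ ♙ ♙ ♙ · ♙ · ♘│2
1│♖ ♘ ♗ ♕ ♔ ♗ · ♖│1
  ─────────────────
  a b c d e f g h


2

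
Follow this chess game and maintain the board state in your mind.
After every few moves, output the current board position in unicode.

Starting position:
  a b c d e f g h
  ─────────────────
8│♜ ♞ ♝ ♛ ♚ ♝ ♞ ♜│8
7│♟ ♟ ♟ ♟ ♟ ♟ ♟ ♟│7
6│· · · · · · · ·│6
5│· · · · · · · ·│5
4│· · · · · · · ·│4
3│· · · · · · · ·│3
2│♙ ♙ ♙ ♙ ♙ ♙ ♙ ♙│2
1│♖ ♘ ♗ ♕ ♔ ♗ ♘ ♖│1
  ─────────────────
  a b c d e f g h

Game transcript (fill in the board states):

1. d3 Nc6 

  a b c d e f g h
  ─────────────────
8│♜ · ♝ ♛ ♚ ♝ ♞ ♜│8
7│♟ ♟ ♟ ♟ ♟ ♟ ♟ ♟│7
6│· · ♞ · · · · ·│6
5│· · · · · · · ·│5
4│· · · · · · · ·│4
3│· · · ♙ · · · ·│3
2│♙ ♙ ♙ · ♙ ♙ ♙ ♙│2
1│♖ ♘ ♗ ♕ ♔ ♗ ♘ ♖│1
  ─────────────────
  a b c d e f g h

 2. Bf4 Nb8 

  a b c d e f g h
  ─────────────────
8│♜ ♞ ♝ ♛ ♚ ♝ ♞ ♜│8
7│♟ ♟ ♟ ♟ ♟ ♟ ♟ ♟│7
6│· · · · · · · ·│6
5│· · · · · · · ·│5
4│· · · · · ♗ · ·│4
3│· · · ♙ · · · ·│3
2│♙ ♙ ♙ · ♙ ♙ ♙ ♙│2
1│♖ ♘ · ♕ ♔ ♗ ♘ ♖│1
  ─────────────────
  a b c d e f g h

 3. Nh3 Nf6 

  a b c d e f g h
  ─────────────────
8│♜ ♞ ♝ ♛ ♚ ♝ · ♜│8
7│♟ ♟ ♟ ♟ ♟ ♟ ♟ ♟│7
6│· · · · · ♞ · ·│6
5│· · · · · · · ·│5
4│· · · · · ♗ · ·│4
3│· · · ♙ · · · ♘│3
2│♙ ♙ ♙ · ♙ ♙ ♙ ♙│2
1│♖ ♘ · ♕ ♔ ♗ · ♖│1
  ─────────────────
  a b c d e f g h

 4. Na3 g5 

  a b c d e f g h
  ─────────────────
8│♜ ♞ ♝ ♛ ♚ ♝ · ♜│8
7│♟ ♟ ♟ ♟ ♟ ♟ · ♟│7
6│· · · · · ♞ · ·│6
5│· · · · · · ♟ ·│5
4│· · · · · ♗ · ·│4
3│♘ · · ♙ · · · ♘│3
2│♙ ♙ ♙ · ♙ ♙ ♙ ♙│2
1│♖ · · ♕ ♔ ♗ · ♖│1
  ─────────────────
  a b c d e f g h

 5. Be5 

  a b c d e f g h
  ─────────────────
8│♜ ♞ ♝ ♛ ♚ ♝ · ♜│8
7│♟ ♟ ♟ ♟ ♟ ♟ · ♟│7
6│· · · · · ♞ · ·│6
5│· · · · ♗ · ♟ ·│5
4│· · · · · · · ·│4
3│♘ · · ♙ · · · ♘│3
2│♙ ♙ ♙ · ♙ ♙ ♙ ♙│2
1│♖ · · ♕ ♔ ♗ · ♖│1
  ─────────────────
  a b c d e f g h


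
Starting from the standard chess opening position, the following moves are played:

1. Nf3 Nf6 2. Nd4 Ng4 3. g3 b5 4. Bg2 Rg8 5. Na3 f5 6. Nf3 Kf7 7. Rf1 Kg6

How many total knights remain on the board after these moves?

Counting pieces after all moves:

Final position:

  a b c d e f g h
  ─────────────────
8│♜ ♞ ♝ ♛ · ♝ ♜ ·│8
7│♟ · ♟ ♟ ♟ · ♟ ♟│7
6│· · · · · · ♚ ·│6
5│· ♟ · · · ♟ · ·│5
4│· · · · · · ♞ ·│4
3│♘ · · · · ♘ ♙ ·│3
2│♙ ♙ ♙ ♙ ♙ ♙ ♗ ♙│2
1│♖ · ♗ ♕ ♔ ♖ · ·│1
  ─────────────────
  a b c d e f g h


4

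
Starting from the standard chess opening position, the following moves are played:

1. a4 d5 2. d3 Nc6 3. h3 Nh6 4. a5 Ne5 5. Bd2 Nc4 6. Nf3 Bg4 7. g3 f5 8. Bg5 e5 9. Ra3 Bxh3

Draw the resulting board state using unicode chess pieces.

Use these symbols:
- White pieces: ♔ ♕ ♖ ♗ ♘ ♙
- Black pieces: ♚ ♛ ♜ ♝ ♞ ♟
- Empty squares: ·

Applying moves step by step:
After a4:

♜ ♞ ♝ ♛ ♚ ♝ ♞ ♜
♟ ♟ ♟ ♟ ♟ ♟ ♟ ♟
· · · · · · · ·
· · · · · · · ·
♙ · · · · · · ·
· · · · · · · ·
· ♙ ♙ ♙ ♙ ♙ ♙ ♙
♖ ♘ ♗ ♕ ♔ ♗ ♘ ♖


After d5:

♜ ♞ ♝ ♛ ♚ ♝ ♞ ♜
♟ ♟ ♟ · ♟ ♟ ♟ ♟
· · · · · · · ·
· · · ♟ · · · ·
♙ · · · · · · ·
· · · · · · · ·
· ♙ ♙ ♙ ♙ ♙ ♙ ♙
♖ ♘ ♗ ♕ ♔ ♗ ♘ ♖


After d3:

♜ ♞ ♝ ♛ ♚ ♝ ♞ ♜
♟ ♟ ♟ · ♟ ♟ ♟ ♟
· · · · · · · ·
· · · ♟ · · · ·
♙ · · · · · · ·
· · · ♙ · · · ·
· ♙ ♙ · ♙ ♙ ♙ ♙
♖ ♘ ♗ ♕ ♔ ♗ ♘ ♖


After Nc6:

♜ · ♝ ♛ ♚ ♝ ♞ ♜
♟ ♟ ♟ · ♟ ♟ ♟ ♟
· · ♞ · · · · ·
· · · ♟ · · · ·
♙ · · · · · · ·
· · · ♙ · · · ·
· ♙ ♙ · ♙ ♙ ♙ ♙
♖ ♘ ♗ ♕ ♔ ♗ ♘ ♖


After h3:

♜ · ♝ ♛ ♚ ♝ ♞ ♜
♟ ♟ ♟ · ♟ ♟ ♟ ♟
· · ♞ · · · · ·
· · · ♟ · · · ·
♙ · · · · · · ·
· · · ♙ · · · ♙
· ♙ ♙ · ♙ ♙ ♙ ·
♖ ♘ ♗ ♕ ♔ ♗ ♘ ♖


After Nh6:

♜ · ♝ ♛ ♚ ♝ · ♜
♟ ♟ ♟ · ♟ ♟ ♟ ♟
· · ♞ · · · · ♞
· · · ♟ · · · ·
♙ · · · · · · ·
· · · ♙ · · · ♙
· ♙ ♙ · ♙ ♙ ♙ ·
♖ ♘ ♗ ♕ ♔ ♗ ♘ ♖


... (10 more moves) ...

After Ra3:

♜ · · ♛ ♚ ♝ · ♜
♟ ♟ ♟ · · · ♟ ♟
· · · · · · · ♞
♙ · · ♟ ♟ ♟ ♗ ·
· · ♞ · · · ♝ ·
♖ · · ♙ · ♘ ♙ ♙
· ♙ ♙ · ♙ ♙ · ·
· ♘ · ♕ ♔ ♗ · ♖


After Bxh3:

♜ · · ♛ ♚ ♝ · ♜
♟ ♟ ♟ · · · ♟ ♟
· · · · · · · ♞
♙ · · ♟ ♟ ♟ ♗ ·
· · ♞ · · · · ·
♖ · · ♙ · ♘ ♙ ♝
· ♙ ♙ · ♙ ♙ · ·
· ♘ · ♕ ♔ ♗ · ♖



  a b c d e f g h
  ─────────────────
8│♜ · · ♛ ♚ ♝ · ♜│8
7│♟ ♟ ♟ · · · ♟ ♟│7
6│· · · · · · · ♞│6
5│♙ · · ♟ ♟ ♟ ♗ ·│5
4│· · ♞ · · · · ·│4
3│♖ · · ♙ · ♘ ♙ ♝│3
2│· ♙ ♙ · ♙ ♙ · ·│2
1│· ♘ · ♕ ♔ ♗ · ♖│1
  ─────────────────
  a b c d e f g h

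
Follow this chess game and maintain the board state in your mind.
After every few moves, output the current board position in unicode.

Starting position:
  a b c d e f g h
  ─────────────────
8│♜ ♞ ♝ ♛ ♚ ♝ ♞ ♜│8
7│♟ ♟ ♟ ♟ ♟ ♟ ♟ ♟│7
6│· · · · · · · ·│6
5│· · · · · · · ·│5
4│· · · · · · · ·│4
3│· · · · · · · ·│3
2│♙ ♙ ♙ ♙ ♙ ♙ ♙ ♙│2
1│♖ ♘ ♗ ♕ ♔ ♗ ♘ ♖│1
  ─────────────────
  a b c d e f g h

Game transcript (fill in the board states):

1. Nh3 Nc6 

  a b c d e f g h
  ─────────────────
8│♜ · ♝ ♛ ♚ ♝ ♞ ♜│8
7│♟ ♟ ♟ ♟ ♟ ♟ ♟ ♟│7
6│· · ♞ · · · · ·│6
5│· · · · · · · ·│5
4│· · · · · · · ·│4
3│· · · · · · · ♘│3
2│♙ ♙ ♙ ♙ ♙ ♙ ♙ ♙│2
1│♖ ♘ ♗ ♕ ♔ ♗ · ♖│1
  ─────────────────
  a b c d e f g h

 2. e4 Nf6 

  a b c d e f g h
  ─────────────────
8│♜ · ♝ ♛ ♚ ♝ · ♜│8
7│♟ ♟ ♟ ♟ ♟ ♟ ♟ ♟│7
6│· · ♞ · · ♞ · ·│6
5│· · · · · · · ·│5
4│· · · · ♙ · · ·│4
3│· · · · · · · ♘│3
2│♙ ♙ ♙ ♙ · ♙ ♙ ♙│2
1│♖ ♘ ♗ ♕ ♔ ♗ · ♖│1
  ─────────────────
  a b c d e f g h

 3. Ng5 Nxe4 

  a b c d e f g h
  ─────────────────
8│♜ · ♝ ♛ ♚ ♝ · ♜│8
7│♟ ♟ ♟ ♟ ♟ ♟ ♟ ♟│7
6│· · ♞ · · · · ·│6
5│· · · · · · ♘ ·│5
4│· · · · ♞ · · ·│4
3│· · · · · · · ·│3
2│♙ ♙ ♙ ♙ · ♙ ♙ ♙│2
1│♖ ♘ ♗ ♕ ♔ ♗ · ♖│1
  ─────────────────
  a b c d e f g h

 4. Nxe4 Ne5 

  a b c d e f g h
  ─────────────────
8│♜ · ♝ ♛ ♚ ♝ · ♜│8
7│♟ ♟ ♟ ♟ ♟ ♟ ♟ ♟│7
6│· · · · · · · ·│6
5│· · · · ♞ · · ·│5
4│· · · · ♘ · · ·│4
3│· · · · · · · ·│3
2│♙ ♙ ♙ ♙ · ♙ ♙ ♙│2
1│♖ ♘ ♗ ♕ ♔ ♗ · ♖│1
  ─────────────────
  a b c d e f g h



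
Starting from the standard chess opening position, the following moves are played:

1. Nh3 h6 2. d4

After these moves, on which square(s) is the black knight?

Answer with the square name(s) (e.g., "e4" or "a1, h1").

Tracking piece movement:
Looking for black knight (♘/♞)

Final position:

  a b c d e f g h
  ─────────────────
8│♜ ♞ ♝ ♛ ♚ ♝ ♞ ♜│8
7│♟ ♟ ♟ ♟ ♟ ♟ ♟ ·│7
6│· · · · · · · ♟│6
5│· · · · · · · ·│5
4│· · · ♙ · · · ·│4
3│· · · · · · · ♘│3
2│♙ ♙ ♙ · ♙ ♙ ♙ ♙│2
1│♖ ♘ ♗ ♕ ♔ ♗ · ♖│1
  ─────────────────
  a b c d e f g h


b8, g8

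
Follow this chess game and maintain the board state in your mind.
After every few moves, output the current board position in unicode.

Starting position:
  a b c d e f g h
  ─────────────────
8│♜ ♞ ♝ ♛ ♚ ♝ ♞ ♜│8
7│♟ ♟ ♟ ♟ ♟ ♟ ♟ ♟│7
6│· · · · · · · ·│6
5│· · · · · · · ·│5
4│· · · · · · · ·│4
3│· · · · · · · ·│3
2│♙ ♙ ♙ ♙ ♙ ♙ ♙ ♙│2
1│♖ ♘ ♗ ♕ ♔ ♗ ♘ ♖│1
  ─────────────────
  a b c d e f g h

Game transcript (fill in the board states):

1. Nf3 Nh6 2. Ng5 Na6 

  a b c d e f g h
  ─────────────────
8│♜ · ♝ ♛ ♚ ♝ · ♜│8
7│♟ ♟ ♟ ♟ ♟ ♟ ♟ ♟│7
6│♞ · · · · · · ♞│6
5│· · · · · · ♘ ·│5
4│· · · · · · · ·│4
3│· · · · · · · ·│3
2│♙ ♙ ♙ ♙ ♙ ♙ ♙ ♙│2
1│♖ ♘ ♗ ♕ ♔ ♗ · ♖│1
  ─────────────────
  a b c d e f g h

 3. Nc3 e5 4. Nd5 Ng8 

  a b c d e f g h
  ─────────────────
8│♜ · ♝ ♛ ♚ ♝ ♞ ♜│8
7│♟ ♟ ♟ ♟ · ♟ ♟ ♟│7
6│♞ · · · · · · ·│6
5│· · · ♘ ♟ · ♘ ·│5
4│· · · · · · · ·│4
3│· · · · · · · ·│3
2│♙ ♙ ♙ ♙ ♙ ♙ ♙ ♙│2
1│♖ · ♗ ♕ ♔ ♗ · ♖│1
  ─────────────────
  a b c d e f g h

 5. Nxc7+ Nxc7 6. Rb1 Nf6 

  a b c d e f g h
  ─────────────────
8│♜ · ♝ ♛ ♚ ♝ · ♜│8
7│♟ ♟ ♞ ♟ · ♟ ♟ ♟│7
6│· · · · · ♞ · ·│6
5│· · · · ♟ · ♘ ·│5
4│· · · · · · · ·│4
3│· · · · · · · ·│3
2│♙ ♙ ♙ ♙ ♙ ♙ ♙ ♙│2
1│· ♖ ♗ ♕ ♔ ♗ · ♖│1
  ─────────────────
  a b c d e f g h

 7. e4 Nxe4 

  a b c d e f g h
  ─────────────────
8│♜ · ♝ ♛ ♚ ♝ · ♜│8
7│♟ ♟ ♞ ♟ · ♟ ♟ ♟│7
6│· · · · · · · ·│6
5│· · · · ♟ · ♘ ·│5
4│· · · · ♞ · · ·│4
3│· · · · · · · ·│3
2│♙ ♙ ♙ ♙ · ♙ ♙ ♙│2
1│· ♖ ♗ ♕ ♔ ♗ · ♖│1
  ─────────────────
  a b c d e f g h


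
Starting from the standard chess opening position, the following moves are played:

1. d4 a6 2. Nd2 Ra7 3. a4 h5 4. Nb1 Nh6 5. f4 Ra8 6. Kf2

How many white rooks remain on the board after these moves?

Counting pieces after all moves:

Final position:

  a b c d e f g h
  ─────────────────
8│♜ ♞ ♝ ♛ ♚ ♝ · ♜│8
7│· ♟ ♟ ♟ ♟ ♟ ♟ ·│7
6│♟ · · · · · · ♞│6
5│· · · · · · · ♟│5
4│♙ · · ♙ · ♙ · ·│4
3│· · · · · · · ·│3
2│· ♙ ♙ · ♙ ♔ ♙ ♙│2
1│♖ ♘ ♗ ♕ · ♗ ♘ ♖│1
  ─────────────────
  a b c d e f g h


2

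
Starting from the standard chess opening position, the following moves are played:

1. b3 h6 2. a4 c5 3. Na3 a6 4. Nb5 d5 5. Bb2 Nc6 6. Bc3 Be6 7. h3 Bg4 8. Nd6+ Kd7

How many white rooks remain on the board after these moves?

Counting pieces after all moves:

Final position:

  a b c d e f g h
  ─────────────────
8│♜ · · ♛ · ♝ ♞ ♜│8
7│· ♟ · ♚ ♟ ♟ ♟ ·│7
6│♟ · ♞ ♘ · · · ♟│6
5│· · ♟ ♟ · · · ·│5
4│♙ · · · · · ♝ ·│4
3│· ♙ ♗ · · · · ♙│3
2│· · ♙ ♙ ♙ ♙ ♙ ·│2
1│♖ · · ♕ ♔ ♗ ♘ ♖│1
  ─────────────────
  a b c d e f g h


2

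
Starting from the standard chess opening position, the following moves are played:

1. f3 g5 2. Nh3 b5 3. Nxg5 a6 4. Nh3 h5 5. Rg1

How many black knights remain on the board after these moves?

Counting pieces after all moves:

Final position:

  a b c d e f g h
  ─────────────────
8│♜ ♞ ♝ ♛ ♚ ♝ ♞ ♜│8
7│· · ♟ ♟ ♟ ♟ · ·│7
6│♟ · · · · · · ·│6
5│· ♟ · · · · · ♟│5
4│· · · · · · · ·│4
3│· · · · · ♙ · ♘│3
2│♙ ♙ ♙ ♙ ♙ · ♙ ♙│2
1│♖ ♘ ♗ ♕ ♔ ♗ ♖ ·│1
  ─────────────────
  a b c d e f g h


2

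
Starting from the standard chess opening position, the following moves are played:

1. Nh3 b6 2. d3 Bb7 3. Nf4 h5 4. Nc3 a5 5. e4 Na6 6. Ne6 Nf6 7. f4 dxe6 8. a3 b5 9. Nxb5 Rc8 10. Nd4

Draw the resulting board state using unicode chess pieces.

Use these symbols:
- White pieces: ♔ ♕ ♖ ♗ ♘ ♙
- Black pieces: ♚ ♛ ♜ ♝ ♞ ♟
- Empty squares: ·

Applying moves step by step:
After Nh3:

♜ ♞ ♝ ♛ ♚ ♝ ♞ ♜
♟ ♟ ♟ ♟ ♟ ♟ ♟ ♟
· · · · · · · ·
· · · · · · · ·
· · · · · · · ·
· · · · · · · ♘
♙ ♙ ♙ ♙ ♙ ♙ ♙ ♙
♖ ♘ ♗ ♕ ♔ ♗ · ♖


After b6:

♜ ♞ ♝ ♛ ♚ ♝ ♞ ♜
♟ · ♟ ♟ ♟ ♟ ♟ ♟
· ♟ · · · · · ·
· · · · · · · ·
· · · · · · · ·
· · · · · · · ♘
♙ ♙ ♙ ♙ ♙ ♙ ♙ ♙
♖ ♘ ♗ ♕ ♔ ♗ · ♖


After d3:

♜ ♞ ♝ ♛ ♚ ♝ ♞ ♜
♟ · ♟ ♟ ♟ ♟ ♟ ♟
· ♟ · · · · · ·
· · · · · · · ·
· · · · · · · ·
· · · ♙ · · · ♘
♙ ♙ ♙ · ♙ ♙ ♙ ♙
♖ ♘ ♗ ♕ ♔ ♗ · ♖


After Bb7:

♜ ♞ · ♛ ♚ ♝ ♞ ♜
♟ ♝ ♟ ♟ ♟ ♟ ♟ ♟
· ♟ · · · · · ·
· · · · · · · ·
· · · · · · · ·
· · · ♙ · · · ♘
♙ ♙ ♙ · ♙ ♙ ♙ ♙
♖ ♘ ♗ ♕ ♔ ♗ · ♖


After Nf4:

♜ ♞ · ♛ ♚ ♝ ♞ ♜
♟ ♝ ♟ ♟ ♟ ♟ ♟ ♟
· ♟ · · · · · ·
· · · · · · · ·
· · · · · ♘ · ·
· · · ♙ · · · ·
♙ ♙ ♙ · ♙ ♙ ♙ ♙
♖ ♘ ♗ ♕ ♔ ♗ · ♖


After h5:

♜ ♞ · ♛ ♚ ♝ ♞ ♜
♟ ♝ ♟ ♟ ♟ ♟ ♟ ·
· ♟ · · · · · ·
· · · · · · · ♟
· · · · · ♘ · ·
· · · ♙ · · · ·
♙ ♙ ♙ · ♙ ♙ ♙ ♙
♖ ♘ ♗ ♕ ♔ ♗ · ♖


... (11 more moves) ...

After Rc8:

· · ♜ ♛ ♚ ♝ · ♜
· ♝ ♟ · ♟ ♟ ♟ ·
♞ · · · ♟ ♞ · ·
♟ ♘ · · · · · ♟
· · · · ♙ ♙ · ·
♙ · · ♙ · · · ·
· ♙ ♙ · · · ♙ ♙
♖ · ♗ ♕ ♔ ♗ · ♖


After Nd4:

· · ♜ ♛ ♚ ♝ · ♜
· ♝ ♟ · ♟ ♟ ♟ ·
♞ · · · ♟ ♞ · ·
♟ · · · · · · ♟
· · · ♘ ♙ ♙ · ·
♙ · · ♙ · · · ·
· ♙ ♙ · · · ♙ ♙
♖ · ♗ ♕ ♔ ♗ · ♖



  a b c d e f g h
  ─────────────────
8│· · ♜ ♛ ♚ ♝ · ♜│8
7│· ♝ ♟ · ♟ ♟ ♟ ·│7
6│♞ · · · ♟ ♞ · ·│6
5│♟ · · · · · · ♟│5
4│· · · ♘ ♙ ♙ · ·│4
3│♙ · · ♙ · · · ·│3
2│· ♙ ♙ · · · ♙ ♙│2
1│♖ · ♗ ♕ ♔ ♗ · ♖│1
  ─────────────────
  a b c d e f g h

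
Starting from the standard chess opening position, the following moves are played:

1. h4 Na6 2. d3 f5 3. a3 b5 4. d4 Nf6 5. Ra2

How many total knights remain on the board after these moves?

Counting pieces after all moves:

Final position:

  a b c d e f g h
  ─────────────────
8│♜ · ♝ ♛ ♚ ♝ · ♜│8
7│♟ · ♟ ♟ ♟ · ♟ ♟│7
6│♞ · · · · ♞ · ·│6
5│· ♟ · · · ♟ · ·│5
4│· · · ♙ · · · ♙│4
3│♙ · · · · · · ·│3
2│♖ ♙ ♙ · ♙ ♙ ♙ ·│2
1│· ♘ ♗ ♕ ♔ ♗ ♘ ♖│1
  ─────────────────
  a b c d e f g h


4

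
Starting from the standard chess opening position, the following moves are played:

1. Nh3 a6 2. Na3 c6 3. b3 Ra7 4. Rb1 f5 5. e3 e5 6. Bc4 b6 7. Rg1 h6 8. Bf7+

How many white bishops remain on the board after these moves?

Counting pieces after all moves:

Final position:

  a b c d e f g h
  ─────────────────
8│· ♞ ♝ ♛ ♚ ♝ ♞ ♜│8
7│♜ · · ♟ · ♗ ♟ ·│7
6│♟ ♟ ♟ · · · · ♟│6
5│· · · · ♟ ♟ · ·│5
4│· · · · · · · ·│4
3│♘ ♙ · · ♙ · · ♘│3
2│♙ · ♙ ♙ · ♙ ♙ ♙│2
1│· ♖ ♗ ♕ ♔ · ♖ ·│1
  ─────────────────
  a b c d e f g h


2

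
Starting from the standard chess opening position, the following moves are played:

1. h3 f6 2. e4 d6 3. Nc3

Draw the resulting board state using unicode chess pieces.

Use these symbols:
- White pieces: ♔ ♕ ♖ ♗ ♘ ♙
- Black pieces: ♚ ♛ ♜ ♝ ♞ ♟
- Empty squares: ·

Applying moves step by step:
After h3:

♜ ♞ ♝ ♛ ♚ ♝ ♞ ♜
♟ ♟ ♟ ♟ ♟ ♟ ♟ ♟
· · · · · · · ·
· · · · · · · ·
· · · · · · · ·
· · · · · · · ♙
♙ ♙ ♙ ♙ ♙ ♙ ♙ ·
♖ ♘ ♗ ♕ ♔ ♗ ♘ ♖


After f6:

♜ ♞ ♝ ♛ ♚ ♝ ♞ ♜
♟ ♟ ♟ ♟ ♟ · ♟ ♟
· · · · · ♟ · ·
· · · · · · · ·
· · · · · · · ·
· · · · · · · ♙
♙ ♙ ♙ ♙ ♙ ♙ ♙ ·
♖ ♘ ♗ ♕ ♔ ♗ ♘ ♖


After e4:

♜ ♞ ♝ ♛ ♚ ♝ ♞ ♜
♟ ♟ ♟ ♟ ♟ · ♟ ♟
· · · · · ♟ · ·
· · · · · · · ·
· · · · ♙ · · ·
· · · · · · · ♙
♙ ♙ ♙ ♙ · ♙ ♙ ·
♖ ♘ ♗ ♕ ♔ ♗ ♘ ♖


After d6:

♜ ♞ ♝ ♛ ♚ ♝ ♞ ♜
♟ ♟ ♟ · ♟ · ♟ ♟
· · · ♟ · ♟ · ·
· · · · · · · ·
· · · · ♙ · · ·
· · · · · · · ♙
♙ ♙ ♙ ♙ · ♙ ♙ ·
♖ ♘ ♗ ♕ ♔ ♗ ♘ ♖


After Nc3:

♜ ♞ ♝ ♛ ♚ ♝ ♞ ♜
♟ ♟ ♟ · ♟ · ♟ ♟
· · · ♟ · ♟ · ·
· · · · · · · ·
· · · · ♙ · · ·
· · ♘ · · · · ♙
♙ ♙ ♙ ♙ · ♙ ♙ ·
♖ · ♗ ♕ ♔ ♗ ♘ ♖



  a b c d e f g h
  ─────────────────
8│♜ ♞ ♝ ♛ ♚ ♝ ♞ ♜│8
7│♟ ♟ ♟ · ♟ · ♟ ♟│7
6│· · · ♟ · ♟ · ·│6
5│· · · · · · · ·│5
4│· · · · ♙ · · ·│4
3│· · ♘ · · · · ♙│3
2│♙ ♙ ♙ ♙ · ♙ ♙ ·│2
1│♖ · ♗ ♕ ♔ ♗ ♘ ♖│1
  ─────────────────
  a b c d e f g h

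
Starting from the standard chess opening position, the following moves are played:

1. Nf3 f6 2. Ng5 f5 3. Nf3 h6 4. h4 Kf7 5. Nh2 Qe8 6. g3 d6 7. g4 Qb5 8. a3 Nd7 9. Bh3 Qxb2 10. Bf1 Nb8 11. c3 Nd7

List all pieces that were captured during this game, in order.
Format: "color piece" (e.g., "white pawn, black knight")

Tracking captures:
  Qxb2: captured white pawn

white pawn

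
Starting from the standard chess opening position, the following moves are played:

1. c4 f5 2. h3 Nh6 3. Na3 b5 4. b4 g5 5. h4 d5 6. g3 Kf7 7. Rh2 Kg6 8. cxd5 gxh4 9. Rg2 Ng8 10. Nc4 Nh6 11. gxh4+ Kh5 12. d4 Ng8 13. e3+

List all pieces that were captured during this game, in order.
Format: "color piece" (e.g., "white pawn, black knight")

Tracking captures:
  cxd5: captured black pawn
  gxh4: captured white pawn
  gxh4+: captured black pawn

black pawn, white pawn, black pawn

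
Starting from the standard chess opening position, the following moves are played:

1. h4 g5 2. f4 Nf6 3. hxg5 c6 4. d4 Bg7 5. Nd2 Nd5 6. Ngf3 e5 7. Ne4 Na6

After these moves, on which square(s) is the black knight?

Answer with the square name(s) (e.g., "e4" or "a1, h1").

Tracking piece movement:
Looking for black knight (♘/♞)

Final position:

  a b c d e f g h
  ─────────────────
8│♜ · ♝ ♛ ♚ · · ♜│8
7│♟ ♟ · ♟ · ♟ ♝ ♟│7
6│♞ · ♟ · · · · ·│6
5│· · · ♞ ♟ · ♙ ·│5
4│· · · ♙ ♘ ♙ · ·│4
3│· · · · · ♘ · ·│3
2│♙ ♙ ♙ · ♙ · ♙ ·│2
1│♖ · ♗ ♕ ♔ ♗ · ♖│1
  ─────────────────
  a b c d e f g h


a6, d5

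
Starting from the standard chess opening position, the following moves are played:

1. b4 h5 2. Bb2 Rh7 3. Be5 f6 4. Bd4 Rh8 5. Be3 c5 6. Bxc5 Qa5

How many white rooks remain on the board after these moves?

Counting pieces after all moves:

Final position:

  a b c d e f g h
  ─────────────────
8│♜ ♞ ♝ · ♚ ♝ ♞ ♜│8
7│♟ ♟ · ♟ ♟ · ♟ ·│7
6│· · · · · ♟ · ·│6
5│♛ · ♗ · · · · ♟│5
4│· ♙ · · · · · ·│4
3│· · · · · · · ·│3
2│♙ · ♙ ♙ ♙ ♙ ♙ ♙│2
1│♖ ♘ · ♕ ♔ ♗ ♘ ♖│1
  ─────────────────
  a b c d e f g h


2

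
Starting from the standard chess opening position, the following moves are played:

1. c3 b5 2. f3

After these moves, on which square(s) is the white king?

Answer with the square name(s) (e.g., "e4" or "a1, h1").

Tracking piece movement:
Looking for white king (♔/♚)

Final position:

  a b c d e f g h
  ─────────────────
8│♜ ♞ ♝ ♛ ♚ ♝ ♞ ♜│8
7│♟ · ♟ ♟ ♟ ♟ ♟ ♟│7
6│· · · · · · · ·│6
5│· ♟ · · · · · ·│5
4│· · · · · · · ·│4
3│· · ♙ · · ♙ · ·│3
2│♙ ♙ · ♙ ♙ · ♙ ♙│2
1│♖ ♘ ♗ ♕ ♔ ♗ ♘ ♖│1
  ─────────────────
  a b c d e f g h


e1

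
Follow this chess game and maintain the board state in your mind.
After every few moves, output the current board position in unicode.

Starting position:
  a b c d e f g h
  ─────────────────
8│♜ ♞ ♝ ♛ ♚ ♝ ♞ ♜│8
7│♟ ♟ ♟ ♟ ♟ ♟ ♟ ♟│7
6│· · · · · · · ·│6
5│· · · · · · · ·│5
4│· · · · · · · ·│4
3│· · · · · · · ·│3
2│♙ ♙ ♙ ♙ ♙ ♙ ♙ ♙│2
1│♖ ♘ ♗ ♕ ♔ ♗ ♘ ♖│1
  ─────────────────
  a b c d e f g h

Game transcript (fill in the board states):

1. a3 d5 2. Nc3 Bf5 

  a b c d e f g h
  ─────────────────
8│♜ ♞ · ♛ ♚ ♝ ♞ ♜│8
7│♟ ♟ ♟ · ♟ ♟ ♟ ♟│7
6│· · · · · · · ·│6
5│· · · ♟ · ♝ · ·│5
4│· · · · · · · ·│4
3│♙ · ♘ · · · · ·│3
2│· ♙ ♙ ♙ ♙ ♙ ♙ ♙│2
1│♖ · ♗ ♕ ♔ ♗ ♘ ♖│1
  ─────────────────
  a b c d e f g h

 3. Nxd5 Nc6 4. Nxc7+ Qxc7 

  a b c d e f g h
  ─────────────────
8│♜ · · · ♚ ♝ ♞ ♜│8
7│♟ ♟ ♛ · ♟ ♟ ♟ ♟│7
6│· · ♞ · · · · ·│6
5│· · · · · ♝ · ·│5
4│· · · · · · · ·│4
3│♙ · · · · · · ·│3
2│· ♙ ♙ ♙ ♙ ♙ ♙ ♙│2
1│♖ · ♗ ♕ ♔ ♗ ♘ ♖│1
  ─────────────────
  a b c d e f g h

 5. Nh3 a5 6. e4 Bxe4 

  a b c d e f g h
  ─────────────────
8│♜ · · · ♚ ♝ ♞ ♜│8
7│· ♟ ♛ · ♟ ♟ ♟ ♟│7
6│· · ♞ · · · · ·│6
5│♟ · · · · · · ·│5
4│· · · · ♝ · · ·│4
3│♙ · · · · · · ♘│3
2│· ♙ ♙ ♙ · ♙ ♙ ♙│2
1│♖ · ♗ ♕ ♔ ♗ · ♖│1
  ─────────────────
  a b c d e f g h

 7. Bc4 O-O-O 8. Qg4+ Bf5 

  a b c d e f g h
  ─────────────────
8│· · ♚ ♜ · ♝ ♞ ♜│8
7│· ♟ ♛ · ♟ ♟ ♟ ♟│7
6│· · ♞ · · · · ·│6
5│♟ · · · · ♝ · ·│5
4│· · ♗ · · · ♕ ·│4
3│♙ · · · · · · ♘│3
2│· ♙ ♙ ♙ · ♙ ♙ ♙│2
1│♖ · ♗ · ♔ · · ♖│1
  ─────────────────
  a b c d e f g h



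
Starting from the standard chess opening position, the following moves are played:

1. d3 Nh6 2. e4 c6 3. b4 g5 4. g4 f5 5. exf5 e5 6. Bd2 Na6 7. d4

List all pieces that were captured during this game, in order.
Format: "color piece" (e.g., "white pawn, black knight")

Tracking captures:
  exf5: captured black pawn

black pawn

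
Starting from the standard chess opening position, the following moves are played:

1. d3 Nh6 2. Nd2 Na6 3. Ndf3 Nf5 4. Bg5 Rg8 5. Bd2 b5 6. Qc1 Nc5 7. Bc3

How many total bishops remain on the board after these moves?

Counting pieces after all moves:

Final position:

  a b c d e f g h
  ─────────────────
8│♜ · ♝ ♛ ♚ ♝ ♜ ·│8
7│♟ · ♟ ♟ ♟ ♟ ♟ ♟│7
6│· · · · · · · ·│6
5│· ♟ ♞ · · ♞ · ·│5
4│· · · · · · · ·│4
3│· · ♗ ♙ · ♘ · ·│3
2│♙ ♙ ♙ · ♙ ♙ ♙ ♙│2
1│♖ · ♕ · ♔ ♗ ♘ ♖│1
  ─────────────────
  a b c d e f g h


4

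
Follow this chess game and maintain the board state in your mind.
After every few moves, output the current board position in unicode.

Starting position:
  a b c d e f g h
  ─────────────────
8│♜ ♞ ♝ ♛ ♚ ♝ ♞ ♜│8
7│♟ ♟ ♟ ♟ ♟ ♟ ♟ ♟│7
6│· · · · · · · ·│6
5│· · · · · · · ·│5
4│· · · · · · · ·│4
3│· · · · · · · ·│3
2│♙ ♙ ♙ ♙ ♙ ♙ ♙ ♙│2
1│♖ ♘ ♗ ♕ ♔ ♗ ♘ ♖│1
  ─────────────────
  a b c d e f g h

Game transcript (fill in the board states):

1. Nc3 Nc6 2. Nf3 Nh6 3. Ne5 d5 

  a b c d e f g h
  ─────────────────
8│♜ · ♝ ♛ ♚ ♝ · ♜│8
7│♟ ♟ ♟ · ♟ ♟ ♟ ♟│7
6│· · ♞ · · · · ♞│6
5│· · · ♟ ♘ · · ·│5
4│· · · · · · · ·│4
3│· · ♘ · · · · ·│3
2│♙ ♙ ♙ ♙ ♙ ♙ ♙ ♙│2
1│♖ · ♗ ♕ ♔ ♗ · ♖│1
  ─────────────────
  a b c d e f g h

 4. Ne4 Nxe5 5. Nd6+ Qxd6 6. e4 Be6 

  a b c d e f g h
  ─────────────────
8│♜ · · · ♚ ♝ · ♜│8
7│♟ ♟ ♟ · ♟ ♟ ♟ ♟│7
6│· · · ♛ ♝ · · ♞│6
5│· · · ♟ ♞ · · ·│5
4│· · · · ♙ · · ·│4
3│· · · · · · · ·│3
2│♙ ♙ ♙ ♙ · ♙ ♙ ♙│2
1│♖ · ♗ ♕ ♔ ♗ · ♖│1
  ─────────────────
  a b c d e f g h

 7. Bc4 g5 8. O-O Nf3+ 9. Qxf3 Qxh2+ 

  a b c d e f g h
  ─────────────────
8│♜ · · · ♚ ♝ · ♜│8
7│♟ ♟ ♟ · ♟ ♟ · ♟│7
6│· · · · ♝ · · ♞│6
5│· · · ♟ · · ♟ ·│5
4│· · ♗ · ♙ · · ·│4
3│· · · · · ♕ · ·│3
2│♙ ♙ ♙ ♙ · ♙ ♙ ♛│2
1│♖ · ♗ · · ♖ ♔ ·│1
  ─────────────────
  a b c d e f g h

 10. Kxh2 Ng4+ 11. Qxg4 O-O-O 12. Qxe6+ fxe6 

  a b c d e f g h
  ─────────────────
8│· · ♚ ♜ · ♝ · ♜│8
7│♟ ♟ ♟ · ♟ · · ♟│7
6│· · · · ♟ · · ·│6
5│· · · ♟ · · ♟ ·│5
4│· · ♗ · ♙ · · ·│4
3│· · · · · · · ·│3
2│♙ ♙ ♙ ♙ · ♙ ♙ ♔│2
1│♖ · ♗ · · ♖ · ·│1
  ─────────────────
  a b c d e f g h

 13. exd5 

  a b c d e f g h
  ─────────────────
8│· · ♚ ♜ · ♝ · ♜│8
7│♟ ♟ ♟ · ♟ · · ♟│7
6│· · · · ♟ · · ·│6
5│· · · ♙ · · ♟ ·│5
4│· · ♗ · · · · ·│4
3│· · · · · · · ·│3
2│♙ ♙ ♙ ♙ · ♙ ♙ ♔│2
1│♖ · ♗ · · ♖ · ·│1
  ─────────────────
  a b c d e f g h


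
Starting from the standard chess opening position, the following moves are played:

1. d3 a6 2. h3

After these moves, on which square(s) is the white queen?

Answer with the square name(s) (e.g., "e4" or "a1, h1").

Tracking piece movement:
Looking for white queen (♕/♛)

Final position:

  a b c d e f g h
  ─────────────────
8│♜ ♞ ♝ ♛ ♚ ♝ ♞ ♜│8
7│· ♟ ♟ ♟ ♟ ♟ ♟ ♟│7
6│♟ · · · · · · ·│6
5│· · · · · · · ·│5
4│· · · · · · · ·│4
3│· · · ♙ · · · ♙│3
2│♙ ♙ ♙ · ♙ ♙ ♙ ·│2
1│♖ ♘ ♗ ♕ ♔ ♗ ♘ ♖│1
  ─────────────────
  a b c d e f g h


d1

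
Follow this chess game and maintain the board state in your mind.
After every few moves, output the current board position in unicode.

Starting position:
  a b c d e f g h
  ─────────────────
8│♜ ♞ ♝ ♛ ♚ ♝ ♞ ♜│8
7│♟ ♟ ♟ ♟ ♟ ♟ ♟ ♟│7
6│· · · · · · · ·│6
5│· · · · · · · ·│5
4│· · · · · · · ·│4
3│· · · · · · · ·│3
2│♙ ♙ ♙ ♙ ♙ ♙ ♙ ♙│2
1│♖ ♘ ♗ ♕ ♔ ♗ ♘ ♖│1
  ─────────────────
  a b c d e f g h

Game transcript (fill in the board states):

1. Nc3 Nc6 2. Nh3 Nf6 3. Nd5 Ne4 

  a b c d e f g h
  ─────────────────
8│♜ · ♝ ♛ ♚ ♝ · ♜│8
7│♟ ♟ ♟ ♟ ♟ ♟ ♟ ♟│7
6│· · ♞ · · · · ·│6
5│· · · ♘ · · · ·│5
4│· · · · ♞ · · ·│4
3│· · · · · · · ♘│3
2│♙ ♙ ♙ ♙ ♙ ♙ ♙ ♙│2
1│♖ · ♗ ♕ ♔ ♗ · ♖│1
  ─────────────────
  a b c d e f g h

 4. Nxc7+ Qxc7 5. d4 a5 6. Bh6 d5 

  a b c d e f g h
  ─────────────────
8│♜ · ♝ · ♚ ♝ · ♜│8
7│· ♟ ♛ · ♟ ♟ ♟ ♟│7
6│· · ♞ · · · · ♗│6
5│♟ · · ♟ · · · ·│5
4│· · · ♙ ♞ · · ·│4
3│· · · · · · · ♘│3
2│♙ ♙ ♙ · ♙ ♙ ♙ ♙│2
1│♖ · · ♕ ♔ ♗ · ♖│1
  ─────────────────
  a b c d e f g h

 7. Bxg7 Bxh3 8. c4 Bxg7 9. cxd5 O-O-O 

  a b c d e f g h
  ─────────────────
8│· · ♚ ♜ · · · ♜│8
7│· ♟ ♛ · ♟ ♟ ♝ ♟│7
6│· · ♞ · · · · ·│6
5│♟ · · ♙ · · · ·│5
4│· · · ♙ ♞ · · ·│4
3│· · · · · · · ♝│3
2│♙ ♙ · · ♙ ♙ ♙ ♙│2
1│♖ · · ♕ ♔ ♗ · ♖│1
  ─────────────────
  a b c d e f g h

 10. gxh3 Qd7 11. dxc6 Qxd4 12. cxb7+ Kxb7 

  a b c d e f g h
  ─────────────────
8│· · · ♜ · · · ♜│8
7│· ♚ · · ♟ ♟ ♝ ♟│7
6│· · · · · · · ·│6
5│♟ · · · · · · ·│5
4│· · · ♛ ♞ · · ·│4
3│· · · · · · · ♙│3
2│♙ ♙ · · ♙ ♙ · ♙│2
1│♖ · · ♕ ♔ ♗ · ♖│1
  ─────────────────
  a b c d e f g h



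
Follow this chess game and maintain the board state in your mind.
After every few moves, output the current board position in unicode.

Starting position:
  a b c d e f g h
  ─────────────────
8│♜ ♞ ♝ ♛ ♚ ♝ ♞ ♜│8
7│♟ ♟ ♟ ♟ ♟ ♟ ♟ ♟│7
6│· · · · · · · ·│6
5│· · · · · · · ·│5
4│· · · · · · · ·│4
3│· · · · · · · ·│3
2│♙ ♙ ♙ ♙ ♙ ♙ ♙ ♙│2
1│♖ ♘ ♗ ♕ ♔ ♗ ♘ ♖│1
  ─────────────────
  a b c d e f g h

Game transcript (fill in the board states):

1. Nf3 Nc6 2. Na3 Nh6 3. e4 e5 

  a b c d e f g h
  ─────────────────
8│♜ · ♝ ♛ ♚ ♝ · ♜│8
7│♟ ♟ ♟ ♟ · ♟ ♟ ♟│7
6│· · ♞ · · · · ♞│6
5│· · · · ♟ · · ·│5
4│· · · · ♙ · · ·│4
3│♘ · · · · ♘ · ·│3
2│♙ ♙ ♙ ♙ · ♙ ♙ ♙│2
1│♖ · ♗ ♕ ♔ ♗ · ♖│1
  ─────────────────
  a b c d e f g h

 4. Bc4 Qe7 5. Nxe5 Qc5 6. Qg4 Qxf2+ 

  a b c d e f g h
  ─────────────────
8│♜ · ♝ · ♚ ♝ · ♜│8
7│♟ ♟ ♟ ♟ · ♟ ♟ ♟│7
6│· · ♞ · · · · ♞│6
5│· · · · ♘ · · ·│5
4│· · ♗ · ♙ · ♕ ·│4
3│♘ · · · · · · ·│3
2│♙ ♙ ♙ ♙ · ♛ ♙ ♙│2
1│♖ · ♗ · ♔ · · ♖│1
  ─────────────────
  a b c d e f g h

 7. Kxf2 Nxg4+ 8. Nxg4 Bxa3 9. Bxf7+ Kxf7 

  a b c d e f g h
  ─────────────────
8│♜ · ♝ · · · · ♜│8
7│♟ ♟ ♟ ♟ · ♚ ♟ ♟│7
6│· · ♞ · · · · ·│6
5│· · · · · · · ·│5
4│· · · · ♙ · ♘ ·│4
3│♝ · · · · · · ·│3
2│♙ ♙ ♙ ♙ · ♔ ♙ ♙│2
1│♖ · ♗ · · · · ♖│1
  ─────────────────
  a b c d e f g h

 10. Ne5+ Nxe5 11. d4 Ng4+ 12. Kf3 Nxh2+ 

  a b c d e f g h
  ─────────────────
8│♜ · ♝ · · · · ♜│8
7│♟ ♟ ♟ ♟ · ♚ ♟ ♟│7
6│· · · · · · · ·│6
5│· · · · · · · ·│5
4│· · · ♙ ♙ · · ·│4
3│♝ · · · · ♔ · ·│3
2│♙ ♙ ♙ · · · ♙ ♞│2
1│♖ · ♗ · · · · ♖│1
  ─────────────────
  a b c d e f g h

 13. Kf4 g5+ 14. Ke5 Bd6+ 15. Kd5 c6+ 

  a b c d e f g h
  ─────────────────
8│♜ · ♝ · · · · ♜│8
7│♟ ♟ · ♟ · ♚ · ♟│7
6│· · ♟ ♝ · · · ·│6
5│· · · ♔ · · ♟ ·│5
4│· · · ♙ ♙ · · ·│4
3│· · · · · · · ·│3
2│♙ ♙ ♙ · · · ♙ ♞│2
1│♖ · ♗ · · · · ♖│1
  ─────────────────
  a b c d e f g h



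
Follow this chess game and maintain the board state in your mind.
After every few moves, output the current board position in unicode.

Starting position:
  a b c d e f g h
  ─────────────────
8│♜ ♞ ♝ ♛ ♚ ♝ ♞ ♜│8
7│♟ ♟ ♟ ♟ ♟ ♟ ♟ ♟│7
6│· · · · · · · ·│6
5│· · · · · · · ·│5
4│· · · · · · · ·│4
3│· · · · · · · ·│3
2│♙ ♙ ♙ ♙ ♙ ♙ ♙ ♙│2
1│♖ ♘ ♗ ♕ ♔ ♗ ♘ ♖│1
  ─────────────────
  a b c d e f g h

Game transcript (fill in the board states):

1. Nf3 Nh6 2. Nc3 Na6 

  a b c d e f g h
  ─────────────────
8│♜ · ♝ ♛ ♚ ♝ · ♜│8
7│♟ ♟ ♟ ♟ ♟ ♟ ♟ ♟│7
6│♞ · · · · · · ♞│6
5│· · · · · · · ·│5
4│· · · · · · · ·│4
3│· · ♘ · · ♘ · ·│3
2│♙ ♙ ♙ ♙ ♙ ♙ ♙ ♙│2
1│♖ · ♗ ♕ ♔ ♗ · ♖│1
  ─────────────────
  a b c d e f g h

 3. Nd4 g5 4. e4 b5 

  a b c d e f g h
  ─────────────────
8│♜ · ♝ ♛ ♚ ♝ · ♜│8
7│♟ · ♟ ♟ ♟ ♟ · ♟│7
6│♞ · · · · · · ♞│6
5│· ♟ · · · · ♟ ·│5
4│· · · ♘ ♙ · · ·│4
3│· · ♘ · · · · ·│3
2│♙ ♙ ♙ ♙ · ♙ ♙ ♙│2
1│♖ · ♗ ♕ ♔ ♗ · ♖│1
  ─────────────────
  a b c d e f g h

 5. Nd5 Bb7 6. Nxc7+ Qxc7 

  a b c d e f g h
  ─────────────────
8│♜ · · · ♚ ♝ · ♜│8
7│♟ ♝ ♛ ♟ ♟ ♟ · ♟│7
6│♞ · · · · · · ♞│6
5│· ♟ · · · · ♟ ·│5
4│· · · ♘ ♙ · · ·│4
3│· · · · · · · ·│3
2│♙ ♙ ♙ ♙ · ♙ ♙ ♙│2
1│♖ · ♗ ♕ ♔ ♗ · ♖│1
  ─────────────────
  a b c d e f g h

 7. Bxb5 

  a b c d e f g h
  ─────────────────
8│♜ · · · ♚ ♝ · ♜│8
7│♟ ♝ ♛ ♟ ♟ ♟ · ♟│7
6│♞ · · · · · · ♞│6
5│· ♗ · · · · ♟ ·│5
4│· · · ♘ ♙ · · ·│4
3│· · · · · · · ·│3
2│♙ ♙ ♙ ♙ · ♙ ♙ ♙│2
1│♖ · ♗ ♕ ♔ · · ♖│1
  ─────────────────
  a b c d e f g h
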